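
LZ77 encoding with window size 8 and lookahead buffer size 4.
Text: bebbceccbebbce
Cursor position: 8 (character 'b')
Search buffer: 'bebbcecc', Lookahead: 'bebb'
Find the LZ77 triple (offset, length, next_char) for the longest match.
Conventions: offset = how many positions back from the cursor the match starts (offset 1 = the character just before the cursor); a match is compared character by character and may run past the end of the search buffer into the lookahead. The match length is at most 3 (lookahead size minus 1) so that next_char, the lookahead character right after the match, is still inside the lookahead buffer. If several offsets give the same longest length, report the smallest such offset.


Try each offset into the search buffer:
  offset=1 (pos 7, char 'c'): match length 0
  offset=2 (pos 6, char 'c'): match length 0
  offset=3 (pos 5, char 'e'): match length 0
  offset=4 (pos 4, char 'c'): match length 0
  offset=5 (pos 3, char 'b'): match length 1
  offset=6 (pos 2, char 'b'): match length 1
  offset=7 (pos 1, char 'e'): match length 0
  offset=8 (pos 0, char 'b'): match length 3
Longest match has length 3 at offset 8.
next_char = character at position 8 + 3 = 11 -> 'b'

Best match: offset=8, length=3 (matching 'beb' starting at position 0)
LZ77 triple: (8, 3, 'b')


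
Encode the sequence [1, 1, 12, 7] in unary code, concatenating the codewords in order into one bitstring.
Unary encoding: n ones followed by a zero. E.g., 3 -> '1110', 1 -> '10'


Encode each number as n ones followed by a terminating 0:
  1 -> 10 (2 bits)
  1 -> 10 (2 bits)
  12 -> 1111111111110 (13 bits)
  7 -> 11111110 (8 bits)
Total length = 2 + 2 + 13 + 8 = 25 bits.

Unary([1, 1, 12, 7]) = 1010111111111111011111110 (25 bits)


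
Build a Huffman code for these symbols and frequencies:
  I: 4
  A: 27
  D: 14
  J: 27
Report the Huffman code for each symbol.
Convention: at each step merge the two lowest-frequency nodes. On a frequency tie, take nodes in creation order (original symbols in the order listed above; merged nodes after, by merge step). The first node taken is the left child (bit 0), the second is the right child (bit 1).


Huffman tree construction:
Step 1: Merge I(4) + D(14) = 18
Step 2: Merge (I+D)(18) + A(27) = 45
Step 3: Merge J(27) + ((I+D)+A)(45) = 72
Read each symbol's code off the tree from the root (left child = 0, right child = 1).

Codes:
  I: 100 (length 3)
  A: 11 (length 2)
  D: 101 (length 3)
  J: 0 (length 1)
Average code length: 135/72 = 1.8750 bits/symbol


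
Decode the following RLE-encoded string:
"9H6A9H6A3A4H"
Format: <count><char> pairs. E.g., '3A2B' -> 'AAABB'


Expanding each <count><char> pair:
  9H -> 'HHHHHHHHH'
  6A -> 'AAAAAA'
  9H -> 'HHHHHHHHH'
  6A -> 'AAAAAA'
  3A -> 'AAA'
  4H -> 'HHHH'

Decoded = HHHHHHHHHAAAAAAHHHHHHHHHAAAAAAAAAHHHH


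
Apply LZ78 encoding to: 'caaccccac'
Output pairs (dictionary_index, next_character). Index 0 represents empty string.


LZ78 encoding steps:
Dictionary: {0: ''}
Step 1: w='' (idx 0), next='c' -> output (0, 'c'), add 'c' as idx 1
Step 2: w='' (idx 0), next='a' -> output (0, 'a'), add 'a' as idx 2
Step 3: w='a' (idx 2), next='c' -> output (2, 'c'), add 'ac' as idx 3
Step 4: w='c' (idx 1), next='c' -> output (1, 'c'), add 'cc' as idx 4
Step 5: w='c' (idx 1), next='a' -> output (1, 'a'), add 'ca' as idx 5
Step 6: w='c' (idx 1), end of input -> output (1, '')


Encoded: [(0, 'c'), (0, 'a'), (2, 'c'), (1, 'c'), (1, 'a'), (1, '')]


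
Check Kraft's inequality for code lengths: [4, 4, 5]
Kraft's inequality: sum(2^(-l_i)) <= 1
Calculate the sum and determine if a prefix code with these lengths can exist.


Sum = 2^(-4) + 2^(-4) + 2^(-5)
    = 0.0625 + 0.0625 + 0.03125
    = 5/32 = 0.15625
Since 0.15625 <= 1, Kraft's inequality IS satisfied.
A prefix code with these lengths CAN exist.

Kraft sum = 0.15625. Satisfied.


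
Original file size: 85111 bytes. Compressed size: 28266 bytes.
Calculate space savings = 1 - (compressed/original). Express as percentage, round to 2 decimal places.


ratio = compressed/original = 28266/85111 = 0.332107
savings = 1 - ratio = 1 - 0.332107 = 0.667893
as a percentage: 0.667893 * 100 = 66.79%

Space savings = 1 - 28266/85111 = 66.79%


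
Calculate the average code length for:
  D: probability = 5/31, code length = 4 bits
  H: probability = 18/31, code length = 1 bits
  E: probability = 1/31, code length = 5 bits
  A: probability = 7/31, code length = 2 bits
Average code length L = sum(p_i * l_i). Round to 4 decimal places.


Weighted contributions p_i * l_i:
  D: (5/31) * 4 = 20/31
  H: (18/31) * 1 = 18/31
  E: (1/31) * 5 = 5/31
  A: (7/31) * 2 = 14/31
Sum = (20 + 18 + 5 + 14)/31 = 57/31

L = 57/31 = 1.8387 bits/symbol


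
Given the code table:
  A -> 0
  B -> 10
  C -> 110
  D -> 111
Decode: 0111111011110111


Decoding:
0 -> A
111 -> D
111 -> D
0 -> A
111 -> D
10 -> B
111 -> D


Result: ADDADBD


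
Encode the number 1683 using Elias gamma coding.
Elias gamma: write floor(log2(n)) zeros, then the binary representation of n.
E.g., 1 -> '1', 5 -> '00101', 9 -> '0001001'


num_bits = floor(log2(1683)) + 1 = 11
leading_zeros = num_bits - 1 = 10
binary(1683) = 11010010011

Elias gamma(1683) = '0000000000' + '11010010011' = 000000000011010010011 (21 bits)


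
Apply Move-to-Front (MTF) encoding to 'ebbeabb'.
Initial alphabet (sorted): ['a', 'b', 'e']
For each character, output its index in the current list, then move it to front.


MTF encoding:
'e': index 2 in ['a', 'b', 'e'] -> ['e', 'a', 'b']
'b': index 2 in ['e', 'a', 'b'] -> ['b', 'e', 'a']
'b': index 0 in ['b', 'e', 'a'] -> ['b', 'e', 'a']
'e': index 1 in ['b', 'e', 'a'] -> ['e', 'b', 'a']
'a': index 2 in ['e', 'b', 'a'] -> ['a', 'e', 'b']
'b': index 2 in ['a', 'e', 'b'] -> ['b', 'a', 'e']
'b': index 0 in ['b', 'a', 'e'] -> ['b', 'a', 'e']


Output: [2, 2, 0, 1, 2, 2, 0]


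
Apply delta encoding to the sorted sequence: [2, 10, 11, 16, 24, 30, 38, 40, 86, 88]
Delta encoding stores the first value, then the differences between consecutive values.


First value: 2
Deltas:
  10 - 2 = 8
  11 - 10 = 1
  16 - 11 = 5
  24 - 16 = 8
  30 - 24 = 6
  38 - 30 = 8
  40 - 38 = 2
  86 - 40 = 46
  88 - 86 = 2


Delta encoded: [2, 8, 1, 5, 8, 6, 8, 2, 46, 2]


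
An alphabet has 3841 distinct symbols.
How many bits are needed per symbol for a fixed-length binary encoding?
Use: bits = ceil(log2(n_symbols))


log2(3841) = 11.9073
Bracket: 2^11 = 2048 < 3841 <= 2^12 = 4096
So ceil(log2(3841)) = 12

bits = ceil(log2(3841)) = ceil(11.9073) = 12 bits


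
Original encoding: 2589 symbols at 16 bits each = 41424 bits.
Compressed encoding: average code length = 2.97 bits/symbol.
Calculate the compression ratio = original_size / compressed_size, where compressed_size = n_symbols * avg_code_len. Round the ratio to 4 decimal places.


original_size = n_symbols * orig_bits = 2589 * 16 = 41424 bits
compressed_size = n_symbols * avg_code_len = 2589 * 2.97 = 7689.33 bits
ratio = original_size / compressed_size = 41424 / 7689.33 = 5.3872

Compression ratio = 5.3872


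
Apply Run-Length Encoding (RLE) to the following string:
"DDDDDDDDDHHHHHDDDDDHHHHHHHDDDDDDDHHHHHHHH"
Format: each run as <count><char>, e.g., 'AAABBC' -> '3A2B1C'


Scanning runs left to right:
  i=0: run of 'D' x 9 -> '9D'
  i=9: run of 'H' x 5 -> '5H'
  i=14: run of 'D' x 5 -> '5D'
  i=19: run of 'H' x 7 -> '7H'
  i=26: run of 'D' x 7 -> '7D'
  i=33: run of 'H' x 8 -> '8H'

RLE = 9D5H5D7H7D8H


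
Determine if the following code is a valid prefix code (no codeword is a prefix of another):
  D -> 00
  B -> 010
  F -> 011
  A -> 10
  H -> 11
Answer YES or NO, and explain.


Checking each pair (does one codeword prefix another?):
  D='00' vs B='010': no prefix
  D='00' vs F='011': no prefix
  D='00' vs A='10': no prefix
  D='00' vs H='11': no prefix
  B='010' vs D='00': no prefix
  B='010' vs F='011': no prefix
  B='010' vs A='10': no prefix
  B='010' vs H='11': no prefix
  F='011' vs D='00': no prefix
  F='011' vs B='010': no prefix
  F='011' vs A='10': no prefix
  F='011' vs H='11': no prefix
  A='10' vs D='00': no prefix
  A='10' vs B='010': no prefix
  A='10' vs F='011': no prefix
  A='10' vs H='11': no prefix
  H='11' vs D='00': no prefix
  H='11' vs B='010': no prefix
  H='11' vs F='011': no prefix
  H='11' vs A='10': no prefix
No violation found over all pairs.

YES -- this is a valid prefix code. No codeword is a prefix of any other codeword.


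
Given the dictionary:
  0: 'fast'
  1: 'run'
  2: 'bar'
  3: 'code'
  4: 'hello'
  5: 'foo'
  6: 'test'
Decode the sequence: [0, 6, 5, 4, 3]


Look up each index in the dictionary:
  0 -> 'fast'
  6 -> 'test'
  5 -> 'foo'
  4 -> 'hello'
  3 -> 'code'

Decoded: "fast test foo hello code"


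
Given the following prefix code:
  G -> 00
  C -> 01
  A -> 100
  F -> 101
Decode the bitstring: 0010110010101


Decoding step by step:
Bits 00 -> G
Bits 101 -> F
Bits 100 -> A
Bits 101 -> F
Bits 01 -> C


Decoded message: GFAFC


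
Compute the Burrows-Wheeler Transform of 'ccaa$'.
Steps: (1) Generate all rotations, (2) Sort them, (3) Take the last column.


Rotations (sorted):
  0: $ccaa -> last char: a
  1: a$cca -> last char: a
  2: aa$cc -> last char: c
  3: caa$c -> last char: c
  4: ccaa$ -> last char: $


BWT = aacc$


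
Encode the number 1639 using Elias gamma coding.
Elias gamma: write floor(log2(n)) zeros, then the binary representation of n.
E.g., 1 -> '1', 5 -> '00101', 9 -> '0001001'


num_bits = floor(log2(1639)) + 1 = 11
leading_zeros = num_bits - 1 = 10
binary(1639) = 11001100111

Elias gamma(1639) = '0000000000' + '11001100111' = 000000000011001100111 (21 bits)


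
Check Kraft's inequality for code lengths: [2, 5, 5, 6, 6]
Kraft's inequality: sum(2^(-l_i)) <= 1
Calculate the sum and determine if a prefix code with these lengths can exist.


Sum = 2^(-2) + 2^(-5) + 2^(-5) + 2^(-6) + 2^(-6)
    = 0.25 + 0.03125 + 0.03125 + 0.015625 + 0.015625
    = 22/64 = 0.34375
Since 0.34375 <= 1, Kraft's inequality IS satisfied.
A prefix code with these lengths CAN exist.

Kraft sum = 0.34375. Satisfied.


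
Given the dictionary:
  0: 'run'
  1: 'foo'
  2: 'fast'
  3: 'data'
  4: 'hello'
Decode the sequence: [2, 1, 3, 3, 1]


Look up each index in the dictionary:
  2 -> 'fast'
  1 -> 'foo'
  3 -> 'data'
  3 -> 'data'
  1 -> 'foo'

Decoded: "fast foo data data foo"


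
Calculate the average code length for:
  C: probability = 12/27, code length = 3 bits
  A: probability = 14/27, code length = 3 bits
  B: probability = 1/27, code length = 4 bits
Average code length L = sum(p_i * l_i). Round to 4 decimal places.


Weighted contributions p_i * l_i:
  C: (12/27) * 3 = 36/27
  A: (14/27) * 3 = 42/27
  B: (1/27) * 4 = 4/27
Sum = (36 + 42 + 4)/27 = 82/27

L = 82/27 = 3.0370 bits/symbol


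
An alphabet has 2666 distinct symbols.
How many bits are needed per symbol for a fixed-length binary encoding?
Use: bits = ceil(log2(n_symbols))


log2(2666) = 11.3805
Bracket: 2^11 = 2048 < 2666 <= 2^12 = 4096
So ceil(log2(2666)) = 12

bits = ceil(log2(2666)) = ceil(11.3805) = 12 bits


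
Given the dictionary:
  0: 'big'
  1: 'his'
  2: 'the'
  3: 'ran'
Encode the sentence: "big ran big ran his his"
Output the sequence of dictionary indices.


Look up each word in the dictionary:
  'big' -> 0
  'ran' -> 3
  'big' -> 0
  'ran' -> 3
  'his' -> 1
  'his' -> 1

Encoded: [0, 3, 0, 3, 1, 1]


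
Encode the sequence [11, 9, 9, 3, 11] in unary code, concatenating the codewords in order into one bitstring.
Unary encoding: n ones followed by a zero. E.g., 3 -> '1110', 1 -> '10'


Encode each number as n ones followed by a terminating 0:
  11 -> 111111111110 (12 bits)
  9 -> 1111111110 (10 bits)
  9 -> 1111111110 (10 bits)
  3 -> 1110 (4 bits)
  11 -> 111111111110 (12 bits)
Total length = 12 + 10 + 10 + 4 + 12 = 48 bits.

Unary([11, 9, 9, 3, 11]) = 111111111110111111111011111111101110111111111110 (48 bits)


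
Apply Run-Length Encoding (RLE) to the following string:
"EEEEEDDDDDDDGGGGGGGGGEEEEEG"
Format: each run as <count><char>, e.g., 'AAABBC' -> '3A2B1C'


Scanning runs left to right:
  i=0: run of 'E' x 5 -> '5E'
  i=5: run of 'D' x 7 -> '7D'
  i=12: run of 'G' x 9 -> '9G'
  i=21: run of 'E' x 5 -> '5E'
  i=26: run of 'G' x 1 -> '1G'

RLE = 5E7D9G5E1G


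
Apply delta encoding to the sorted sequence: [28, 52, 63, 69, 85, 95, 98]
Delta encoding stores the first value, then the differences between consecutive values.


First value: 28
Deltas:
  52 - 28 = 24
  63 - 52 = 11
  69 - 63 = 6
  85 - 69 = 16
  95 - 85 = 10
  98 - 95 = 3


Delta encoded: [28, 24, 11, 6, 16, 10, 3]


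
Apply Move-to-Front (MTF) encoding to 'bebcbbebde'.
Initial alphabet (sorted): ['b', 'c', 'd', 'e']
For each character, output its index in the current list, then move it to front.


MTF encoding:
'b': index 0 in ['b', 'c', 'd', 'e'] -> ['b', 'c', 'd', 'e']
'e': index 3 in ['b', 'c', 'd', 'e'] -> ['e', 'b', 'c', 'd']
'b': index 1 in ['e', 'b', 'c', 'd'] -> ['b', 'e', 'c', 'd']
'c': index 2 in ['b', 'e', 'c', 'd'] -> ['c', 'b', 'e', 'd']
'b': index 1 in ['c', 'b', 'e', 'd'] -> ['b', 'c', 'e', 'd']
'b': index 0 in ['b', 'c', 'e', 'd'] -> ['b', 'c', 'e', 'd']
'e': index 2 in ['b', 'c', 'e', 'd'] -> ['e', 'b', 'c', 'd']
'b': index 1 in ['e', 'b', 'c', 'd'] -> ['b', 'e', 'c', 'd']
'd': index 3 in ['b', 'e', 'c', 'd'] -> ['d', 'b', 'e', 'c']
'e': index 2 in ['d', 'b', 'e', 'c'] -> ['e', 'd', 'b', 'c']


Output: [0, 3, 1, 2, 1, 0, 2, 1, 3, 2]


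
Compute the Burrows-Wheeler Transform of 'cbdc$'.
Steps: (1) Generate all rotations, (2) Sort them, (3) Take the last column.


Rotations (sorted):
  0: $cbdc -> last char: c
  1: bdc$c -> last char: c
  2: c$cbd -> last char: d
  3: cbdc$ -> last char: $
  4: dc$cb -> last char: b


BWT = ccd$b


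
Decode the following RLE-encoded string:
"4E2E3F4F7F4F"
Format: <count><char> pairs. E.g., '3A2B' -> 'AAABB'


Expanding each <count><char> pair:
  4E -> 'EEEE'
  2E -> 'EE'
  3F -> 'FFF'
  4F -> 'FFFF'
  7F -> 'FFFFFFF'
  4F -> 'FFFF'

Decoded = EEEEEEFFFFFFFFFFFFFFFFFF


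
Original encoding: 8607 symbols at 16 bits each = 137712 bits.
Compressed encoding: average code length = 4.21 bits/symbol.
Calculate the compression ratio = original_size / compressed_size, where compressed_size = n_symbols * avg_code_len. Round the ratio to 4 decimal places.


original_size = n_symbols * orig_bits = 8607 * 16 = 137712 bits
compressed_size = n_symbols * avg_code_len = 8607 * 4.21 = 36235.47 bits
ratio = original_size / compressed_size = 137712 / 36235.47 = 3.8005

Compression ratio = 3.8005


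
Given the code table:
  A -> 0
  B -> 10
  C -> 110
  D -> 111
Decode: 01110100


Decoding:
0 -> A
111 -> D
0 -> A
10 -> B
0 -> A


Result: ADABA


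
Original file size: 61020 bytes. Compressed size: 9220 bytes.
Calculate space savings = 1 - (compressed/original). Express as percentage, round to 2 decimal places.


ratio = compressed/original = 9220/61020 = 0.151098
savings = 1 - ratio = 1 - 0.151098 = 0.848902
as a percentage: 0.848902 * 100 = 84.89%

Space savings = 1 - 9220/61020 = 84.89%


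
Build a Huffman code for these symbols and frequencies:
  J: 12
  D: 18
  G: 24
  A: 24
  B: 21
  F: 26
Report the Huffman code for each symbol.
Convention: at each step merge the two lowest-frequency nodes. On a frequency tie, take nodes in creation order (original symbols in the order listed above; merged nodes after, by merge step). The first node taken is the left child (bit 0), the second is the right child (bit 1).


Huffman tree construction:
Step 1: Merge J(12) + D(18) = 30
Step 2: Merge B(21) + G(24) = 45
Step 3: Merge A(24) + F(26) = 50
Step 4: Merge (J+D)(30) + (B+G)(45) = 75
Step 5: Merge (A+F)(50) + ((J+D)+(B+G))(75) = 125
Read each symbol's code off the tree from the root (left child = 0, right child = 1).

Codes:
  J: 100 (length 3)
  D: 101 (length 3)
  G: 111 (length 3)
  A: 00 (length 2)
  B: 110 (length 3)
  F: 01 (length 2)
Average code length: 325/125 = 2.6000 bits/symbol


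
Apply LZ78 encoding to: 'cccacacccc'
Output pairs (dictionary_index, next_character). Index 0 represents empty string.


LZ78 encoding steps:
Dictionary: {0: ''}
Step 1: w='' (idx 0), next='c' -> output (0, 'c'), add 'c' as idx 1
Step 2: w='c' (idx 1), next='c' -> output (1, 'c'), add 'cc' as idx 2
Step 3: w='' (idx 0), next='a' -> output (0, 'a'), add 'a' as idx 3
Step 4: w='c' (idx 1), next='a' -> output (1, 'a'), add 'ca' as idx 4
Step 5: w='cc' (idx 2), next='c' -> output (2, 'c'), add 'ccc' as idx 5
Step 6: w='c' (idx 1), end of input -> output (1, '')


Encoded: [(0, 'c'), (1, 'c'), (0, 'a'), (1, 'a'), (2, 'c'), (1, '')]


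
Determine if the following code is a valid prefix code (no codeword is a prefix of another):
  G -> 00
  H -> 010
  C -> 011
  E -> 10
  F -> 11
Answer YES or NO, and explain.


Checking each pair (does one codeword prefix another?):
  G='00' vs H='010': no prefix
  G='00' vs C='011': no prefix
  G='00' vs E='10': no prefix
  G='00' vs F='11': no prefix
  H='010' vs G='00': no prefix
  H='010' vs C='011': no prefix
  H='010' vs E='10': no prefix
  H='010' vs F='11': no prefix
  C='011' vs G='00': no prefix
  C='011' vs H='010': no prefix
  C='011' vs E='10': no prefix
  C='011' vs F='11': no prefix
  E='10' vs G='00': no prefix
  E='10' vs H='010': no prefix
  E='10' vs C='011': no prefix
  E='10' vs F='11': no prefix
  F='11' vs G='00': no prefix
  F='11' vs H='010': no prefix
  F='11' vs C='011': no prefix
  F='11' vs E='10': no prefix
No violation found over all pairs.

YES -- this is a valid prefix code. No codeword is a prefix of any other codeword.


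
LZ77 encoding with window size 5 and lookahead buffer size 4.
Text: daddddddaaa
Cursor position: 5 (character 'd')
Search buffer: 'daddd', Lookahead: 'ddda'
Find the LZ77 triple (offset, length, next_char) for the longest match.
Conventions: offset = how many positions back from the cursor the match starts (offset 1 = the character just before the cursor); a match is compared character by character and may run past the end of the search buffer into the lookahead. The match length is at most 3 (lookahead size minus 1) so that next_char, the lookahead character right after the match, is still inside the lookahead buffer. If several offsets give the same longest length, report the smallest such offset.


Try each offset into the search buffer:
  offset=1 (pos 4, char 'd'): match length 3
  offset=2 (pos 3, char 'd'): match length 3
  offset=3 (pos 2, char 'd'): match length 3
  offset=4 (pos 1, char 'a'): match length 0
  offset=5 (pos 0, char 'd'): match length 1
Longest match has length 3, found at offsets 1, 2, 3; take the smallest, offset 1.
next_char = character at position 5 + 3 = 8 -> 'a'

Best match: offset=1, length=3 (matching 'ddd' starting at position 4)
LZ77 triple: (1, 3, 'a')


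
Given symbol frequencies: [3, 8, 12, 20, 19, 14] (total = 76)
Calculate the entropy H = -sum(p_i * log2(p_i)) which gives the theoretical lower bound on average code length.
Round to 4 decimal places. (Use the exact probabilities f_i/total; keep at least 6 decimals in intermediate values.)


Per-symbol terms -p_i * log2(p_i) with p_i = f_i/76:
  p = 3/76 = 0.039474: log2(p) = -4.662965, -p*log2(p) = 0.184064
  p = 8/76 = 0.105263: log2(p) = -3.247928, -p*log2(p) = 0.341887
  p = 12/76 = 0.157895: log2(p) = -2.662965, -p*log2(p) = 0.420468
  p = 20/76 = 0.263158: log2(p) = -1.925999, -p*log2(p) = 0.506842
  p = 19/76 = 0.250000: log2(p) = -2.000000, -p*log2(p) = 0.500000
  p = 14/76 = 0.184211: log2(p) = -2.440573, -p*log2(p) = 0.449579
H = 0.184064 + 0.341887 + 0.420468 + 0.506842 + 0.500000 + 0.449579 = 2.402840

H = 2.4028 bits/symbol


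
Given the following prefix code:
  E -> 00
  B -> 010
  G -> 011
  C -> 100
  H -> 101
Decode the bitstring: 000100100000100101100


Decoding step by step:
Bits 00 -> E
Bits 010 -> B
Bits 010 -> B
Bits 00 -> E
Bits 00 -> E
Bits 100 -> C
Bits 101 -> H
Bits 100 -> C


Decoded message: EBBEECHC


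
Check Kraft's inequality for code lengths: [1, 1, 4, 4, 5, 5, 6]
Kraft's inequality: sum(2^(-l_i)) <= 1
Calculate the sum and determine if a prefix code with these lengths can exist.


Sum = 2^(-1) + 2^(-1) + 2^(-4) + 2^(-4) + 2^(-5) + 2^(-5) + 2^(-6)
    = 0.5 + 0.5 + 0.0625 + 0.0625 + 0.03125 + 0.03125 + 0.015625
    = 77/64 = 1.203125
Since 1.203125 > 1, Kraft's inequality is NOT satisfied.
A prefix code with these lengths CANNOT exist.

Kraft sum = 1.203125. Not satisfied.


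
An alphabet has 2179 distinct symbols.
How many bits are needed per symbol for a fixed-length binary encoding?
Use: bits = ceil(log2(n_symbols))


log2(2179) = 11.0895
Bracket: 2^11 = 2048 < 2179 <= 2^12 = 4096
So ceil(log2(2179)) = 12

bits = ceil(log2(2179)) = ceil(11.0895) = 12 bits


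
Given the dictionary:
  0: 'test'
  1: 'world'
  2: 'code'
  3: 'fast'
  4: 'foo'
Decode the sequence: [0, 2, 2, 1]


Look up each index in the dictionary:
  0 -> 'test'
  2 -> 'code'
  2 -> 'code'
  1 -> 'world'

Decoded: "test code code world"


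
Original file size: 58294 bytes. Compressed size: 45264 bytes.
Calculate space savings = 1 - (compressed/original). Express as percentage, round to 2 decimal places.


ratio = compressed/original = 45264/58294 = 0.776478
savings = 1 - ratio = 1 - 0.776478 = 0.223522
as a percentage: 0.223522 * 100 = 22.35%

Space savings = 1 - 45264/58294 = 22.35%


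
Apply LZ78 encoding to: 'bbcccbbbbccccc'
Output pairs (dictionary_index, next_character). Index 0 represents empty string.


LZ78 encoding steps:
Dictionary: {0: ''}
Step 1: w='' (idx 0), next='b' -> output (0, 'b'), add 'b' as idx 1
Step 2: w='b' (idx 1), next='c' -> output (1, 'c'), add 'bc' as idx 2
Step 3: w='' (idx 0), next='c' -> output (0, 'c'), add 'c' as idx 3
Step 4: w='c' (idx 3), next='b' -> output (3, 'b'), add 'cb' as idx 4
Step 5: w='b' (idx 1), next='b' -> output (1, 'b'), add 'bb' as idx 5
Step 6: w='bc' (idx 2), next='c' -> output (2, 'c'), add 'bcc' as idx 6
Step 7: w='c' (idx 3), next='c' -> output (3, 'c'), add 'cc' as idx 7
Step 8: w='c' (idx 3), end of input -> output (3, '')


Encoded: [(0, 'b'), (1, 'c'), (0, 'c'), (3, 'b'), (1, 'b'), (2, 'c'), (3, 'c'), (3, '')]


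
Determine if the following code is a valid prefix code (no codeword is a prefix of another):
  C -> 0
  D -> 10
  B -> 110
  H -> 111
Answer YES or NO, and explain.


Checking each pair (does one codeword prefix another?):
  C='0' vs D='10': no prefix
  C='0' vs B='110': no prefix
  C='0' vs H='111': no prefix
  D='10' vs C='0': no prefix
  D='10' vs B='110': no prefix
  D='10' vs H='111': no prefix
  B='110' vs C='0': no prefix
  B='110' vs D='10': no prefix
  B='110' vs H='111': no prefix
  H='111' vs C='0': no prefix
  H='111' vs D='10': no prefix
  H='111' vs B='110': no prefix
No violation found over all pairs.

YES -- this is a valid prefix code. No codeword is a prefix of any other codeword.


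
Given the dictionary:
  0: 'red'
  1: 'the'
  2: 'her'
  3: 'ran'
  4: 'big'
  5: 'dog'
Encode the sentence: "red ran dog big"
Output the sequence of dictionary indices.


Look up each word in the dictionary:
  'red' -> 0
  'ran' -> 3
  'dog' -> 5
  'big' -> 4

Encoded: [0, 3, 5, 4]


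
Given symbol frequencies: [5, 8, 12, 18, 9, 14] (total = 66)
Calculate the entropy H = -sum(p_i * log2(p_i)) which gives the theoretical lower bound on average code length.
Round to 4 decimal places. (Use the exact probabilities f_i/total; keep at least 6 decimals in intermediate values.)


Per-symbol terms -p_i * log2(p_i) with p_i = f_i/66:
  p = 5/66 = 0.075758: log2(p) = -3.722466, -p*log2(p) = 0.282005
  p = 8/66 = 0.121212: log2(p) = -3.044394, -p*log2(p) = 0.369017
  p = 12/66 = 0.181818: log2(p) = -2.459432, -p*log2(p) = 0.447169
  p = 18/66 = 0.272727: log2(p) = -1.874469, -p*log2(p) = 0.511219
  p = 9/66 = 0.136364: log2(p) = -2.874469, -p*log2(p) = 0.391973
  p = 14/66 = 0.212121: log2(p) = -2.237039, -p*log2(p) = 0.474523
H = 0.282005 + 0.369017 + 0.447169 + 0.511219 + 0.391973 + 0.474523 = 2.475906

H = 2.4759 bits/symbol


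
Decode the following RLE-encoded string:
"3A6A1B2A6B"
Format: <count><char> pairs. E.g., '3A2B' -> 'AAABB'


Expanding each <count><char> pair:
  3A -> 'AAA'
  6A -> 'AAAAAA'
  1B -> 'B'
  2A -> 'AA'
  6B -> 'BBBBBB'

Decoded = AAAAAAAAABAABBBBBB


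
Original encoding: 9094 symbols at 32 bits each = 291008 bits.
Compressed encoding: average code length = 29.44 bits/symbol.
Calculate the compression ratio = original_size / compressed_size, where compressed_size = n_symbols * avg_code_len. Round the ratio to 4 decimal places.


original_size = n_symbols * orig_bits = 9094 * 32 = 291008 bits
compressed_size = n_symbols * avg_code_len = 9094 * 29.44 = 267727.36 bits
ratio = original_size / compressed_size = 291008 / 267727.36 = 1.087

Compression ratio = 1.087


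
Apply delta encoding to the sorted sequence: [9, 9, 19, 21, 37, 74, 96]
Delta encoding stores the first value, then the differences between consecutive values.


First value: 9
Deltas:
  9 - 9 = 0
  19 - 9 = 10
  21 - 19 = 2
  37 - 21 = 16
  74 - 37 = 37
  96 - 74 = 22


Delta encoded: [9, 0, 10, 2, 16, 37, 22]


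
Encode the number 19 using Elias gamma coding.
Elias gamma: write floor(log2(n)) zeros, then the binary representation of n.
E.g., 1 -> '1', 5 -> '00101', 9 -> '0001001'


num_bits = floor(log2(19)) + 1 = 5
leading_zeros = num_bits - 1 = 4
binary(19) = 10011

Elias gamma(19) = '0000' + '10011' = 000010011 (9 bits)


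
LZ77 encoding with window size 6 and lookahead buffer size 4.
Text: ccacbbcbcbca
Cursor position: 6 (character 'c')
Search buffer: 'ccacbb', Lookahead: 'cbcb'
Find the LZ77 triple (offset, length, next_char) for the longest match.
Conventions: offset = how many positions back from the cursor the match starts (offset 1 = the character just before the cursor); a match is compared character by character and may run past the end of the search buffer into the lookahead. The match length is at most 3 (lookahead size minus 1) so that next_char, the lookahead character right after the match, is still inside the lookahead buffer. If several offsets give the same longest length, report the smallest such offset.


Try each offset into the search buffer:
  offset=1 (pos 5, char 'b'): match length 0
  offset=2 (pos 4, char 'b'): match length 0
  offset=3 (pos 3, char 'c'): match length 2
  offset=4 (pos 2, char 'a'): match length 0
  offset=5 (pos 1, char 'c'): match length 1
  offset=6 (pos 0, char 'c'): match length 1
Longest match has length 2 at offset 3.
next_char = character at position 6 + 2 = 8 -> 'c'

Best match: offset=3, length=2 (matching 'cb' starting at position 3)
LZ77 triple: (3, 2, 'c')


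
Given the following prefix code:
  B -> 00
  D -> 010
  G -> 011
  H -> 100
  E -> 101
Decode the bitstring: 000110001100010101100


Decoding step by step:
Bits 00 -> B
Bits 011 -> G
Bits 00 -> B
Bits 011 -> G
Bits 00 -> B
Bits 010 -> D
Bits 101 -> E
Bits 100 -> H


Decoded message: BGBGBDEH


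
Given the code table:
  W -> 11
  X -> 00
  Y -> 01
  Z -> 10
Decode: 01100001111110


Decoding:
01 -> Y
10 -> Z
00 -> X
01 -> Y
11 -> W
11 -> W
10 -> Z


Result: YZXYWWZ


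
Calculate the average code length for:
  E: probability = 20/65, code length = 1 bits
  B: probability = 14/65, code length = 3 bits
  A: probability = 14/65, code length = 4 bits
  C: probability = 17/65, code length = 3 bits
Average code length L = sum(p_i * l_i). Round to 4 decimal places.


Weighted contributions p_i * l_i:
  E: (20/65) * 1 = 20/65
  B: (14/65) * 3 = 42/65
  A: (14/65) * 4 = 56/65
  C: (17/65) * 3 = 51/65
Sum = (20 + 42 + 56 + 51)/65 = 169/65

L = 169/65 = 2.6000 bits/symbol


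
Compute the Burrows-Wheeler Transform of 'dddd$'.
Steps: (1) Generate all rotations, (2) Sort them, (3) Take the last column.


Rotations (sorted):
  0: $dddd -> last char: d
  1: d$ddd -> last char: d
  2: dd$dd -> last char: d
  3: ddd$d -> last char: d
  4: dddd$ -> last char: $


BWT = dddd$


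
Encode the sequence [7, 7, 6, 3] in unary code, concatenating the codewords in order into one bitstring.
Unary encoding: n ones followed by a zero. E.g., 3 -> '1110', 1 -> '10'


Encode each number as n ones followed by a terminating 0:
  7 -> 11111110 (8 bits)
  7 -> 11111110 (8 bits)
  6 -> 1111110 (7 bits)
  3 -> 1110 (4 bits)
Total length = 8 + 8 + 7 + 4 = 27 bits.

Unary([7, 7, 6, 3]) = 111111101111111011111101110 (27 bits)


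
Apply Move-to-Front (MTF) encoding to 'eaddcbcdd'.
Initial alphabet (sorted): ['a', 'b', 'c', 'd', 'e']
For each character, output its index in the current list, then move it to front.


MTF encoding:
'e': index 4 in ['a', 'b', 'c', 'd', 'e'] -> ['e', 'a', 'b', 'c', 'd']
'a': index 1 in ['e', 'a', 'b', 'c', 'd'] -> ['a', 'e', 'b', 'c', 'd']
'd': index 4 in ['a', 'e', 'b', 'c', 'd'] -> ['d', 'a', 'e', 'b', 'c']
'd': index 0 in ['d', 'a', 'e', 'b', 'c'] -> ['d', 'a', 'e', 'b', 'c']
'c': index 4 in ['d', 'a', 'e', 'b', 'c'] -> ['c', 'd', 'a', 'e', 'b']
'b': index 4 in ['c', 'd', 'a', 'e', 'b'] -> ['b', 'c', 'd', 'a', 'e']
'c': index 1 in ['b', 'c', 'd', 'a', 'e'] -> ['c', 'b', 'd', 'a', 'e']
'd': index 2 in ['c', 'b', 'd', 'a', 'e'] -> ['d', 'c', 'b', 'a', 'e']
'd': index 0 in ['d', 'c', 'b', 'a', 'e'] -> ['d', 'c', 'b', 'a', 'e']


Output: [4, 1, 4, 0, 4, 4, 1, 2, 0]


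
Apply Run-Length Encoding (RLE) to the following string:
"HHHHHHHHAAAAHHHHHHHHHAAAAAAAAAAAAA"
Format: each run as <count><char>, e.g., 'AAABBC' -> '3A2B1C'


Scanning runs left to right:
  i=0: run of 'H' x 8 -> '8H'
  i=8: run of 'A' x 4 -> '4A'
  i=12: run of 'H' x 9 -> '9H'
  i=21: run of 'A' x 13 -> '13A'

RLE = 8H4A9H13A


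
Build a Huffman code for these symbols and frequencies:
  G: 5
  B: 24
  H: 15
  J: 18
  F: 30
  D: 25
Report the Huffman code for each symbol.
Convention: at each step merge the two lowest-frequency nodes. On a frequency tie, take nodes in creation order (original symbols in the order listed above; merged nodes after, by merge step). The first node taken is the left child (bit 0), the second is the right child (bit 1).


Huffman tree construction:
Step 1: Merge G(5) + H(15) = 20
Step 2: Merge J(18) + (G+H)(20) = 38
Step 3: Merge B(24) + D(25) = 49
Step 4: Merge F(30) + (J+(G+H))(38) = 68
Step 5: Merge (B+D)(49) + (F+(J+(G+H)))(68) = 117
Read each symbol's code off the tree from the root (left child = 0, right child = 1).

Codes:
  G: 1110 (length 4)
  B: 00 (length 2)
  H: 1111 (length 4)
  J: 110 (length 3)
  F: 10 (length 2)
  D: 01 (length 2)
Average code length: 292/117 = 2.4957 bits/symbol


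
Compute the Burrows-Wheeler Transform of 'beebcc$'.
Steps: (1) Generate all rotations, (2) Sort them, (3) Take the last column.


Rotations (sorted):
  0: $beebcc -> last char: c
  1: bcc$bee -> last char: e
  2: beebcc$ -> last char: $
  3: c$beebc -> last char: c
  4: cc$beeb -> last char: b
  5: ebcc$be -> last char: e
  6: eebcc$b -> last char: b


BWT = ce$cbeb


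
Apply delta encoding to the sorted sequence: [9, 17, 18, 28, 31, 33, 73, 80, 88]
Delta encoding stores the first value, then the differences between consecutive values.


First value: 9
Deltas:
  17 - 9 = 8
  18 - 17 = 1
  28 - 18 = 10
  31 - 28 = 3
  33 - 31 = 2
  73 - 33 = 40
  80 - 73 = 7
  88 - 80 = 8


Delta encoded: [9, 8, 1, 10, 3, 2, 40, 7, 8]


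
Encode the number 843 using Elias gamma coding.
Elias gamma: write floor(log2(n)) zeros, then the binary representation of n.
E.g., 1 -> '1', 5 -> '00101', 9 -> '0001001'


num_bits = floor(log2(843)) + 1 = 10
leading_zeros = num_bits - 1 = 9
binary(843) = 1101001011

Elias gamma(843) = '000000000' + '1101001011' = 0000000001101001011 (19 bits)


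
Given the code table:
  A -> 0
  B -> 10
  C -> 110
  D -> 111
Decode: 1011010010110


Decoding:
10 -> B
110 -> C
10 -> B
0 -> A
10 -> B
110 -> C


Result: BCBABC


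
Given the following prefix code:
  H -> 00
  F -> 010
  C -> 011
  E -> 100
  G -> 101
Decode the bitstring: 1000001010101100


Decoding step by step:
Bits 100 -> E
Bits 00 -> H
Bits 010 -> F
Bits 101 -> G
Bits 011 -> C
Bits 00 -> H


Decoded message: EHFGCH


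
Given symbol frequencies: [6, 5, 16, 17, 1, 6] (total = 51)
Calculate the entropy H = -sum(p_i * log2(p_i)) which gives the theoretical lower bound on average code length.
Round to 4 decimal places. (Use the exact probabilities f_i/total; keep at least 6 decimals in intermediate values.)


Per-symbol terms -p_i * log2(p_i) with p_i = f_i/51:
  p = 6/51 = 0.117647: log2(p) = -3.087463, -p*log2(p) = 0.363231
  p = 5/51 = 0.098039: log2(p) = -3.350497, -p*log2(p) = 0.328480
  p = 16/51 = 0.313725: log2(p) = -1.672425, -p*log2(p) = 0.524682
  p = 17/51 = 0.333333: log2(p) = -1.584963, -p*log2(p) = 0.528321
  p = 1/51 = 0.019608: log2(p) = -5.672425, -p*log2(p) = 0.111224
  p = 6/51 = 0.117647: log2(p) = -3.087463, -p*log2(p) = 0.363231
H = 0.363231 + 0.328480 + 0.524682 + 0.528321 + 0.111224 + 0.363231 = 2.219169

H = 2.2192 bits/symbol


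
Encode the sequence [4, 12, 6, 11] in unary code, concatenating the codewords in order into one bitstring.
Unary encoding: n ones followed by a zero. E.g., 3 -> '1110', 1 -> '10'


Encode each number as n ones followed by a terminating 0:
  4 -> 11110 (5 bits)
  12 -> 1111111111110 (13 bits)
  6 -> 1111110 (7 bits)
  11 -> 111111111110 (12 bits)
Total length = 5 + 13 + 7 + 12 = 37 bits.

Unary([4, 12, 6, 11]) = 1111011111111111101111110111111111110 (37 bits)


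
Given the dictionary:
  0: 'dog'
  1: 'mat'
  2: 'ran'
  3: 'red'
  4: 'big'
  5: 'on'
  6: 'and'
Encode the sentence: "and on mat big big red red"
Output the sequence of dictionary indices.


Look up each word in the dictionary:
  'and' -> 6
  'on' -> 5
  'mat' -> 1
  'big' -> 4
  'big' -> 4
  'red' -> 3
  'red' -> 3

Encoded: [6, 5, 1, 4, 4, 3, 3]


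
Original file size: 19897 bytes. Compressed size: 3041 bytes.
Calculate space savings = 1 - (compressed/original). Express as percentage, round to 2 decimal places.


ratio = compressed/original = 3041/19897 = 0.152837
savings = 1 - ratio = 1 - 0.152837 = 0.847163
as a percentage: 0.847163 * 100 = 84.72%

Space savings = 1 - 3041/19897 = 84.72%


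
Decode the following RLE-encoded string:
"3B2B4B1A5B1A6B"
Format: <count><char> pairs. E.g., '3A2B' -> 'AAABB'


Expanding each <count><char> pair:
  3B -> 'BBB'
  2B -> 'BB'
  4B -> 'BBBB'
  1A -> 'A'
  5B -> 'BBBBB'
  1A -> 'A'
  6B -> 'BBBBBB'

Decoded = BBBBBBBBBABBBBBABBBBBB


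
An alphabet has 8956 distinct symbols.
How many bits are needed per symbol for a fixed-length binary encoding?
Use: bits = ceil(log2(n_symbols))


log2(8956) = 13.1286
Bracket: 2^13 = 8192 < 8956 <= 2^14 = 16384
So ceil(log2(8956)) = 14

bits = ceil(log2(8956)) = ceil(13.1286) = 14 bits


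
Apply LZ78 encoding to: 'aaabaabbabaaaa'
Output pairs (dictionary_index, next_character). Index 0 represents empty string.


LZ78 encoding steps:
Dictionary: {0: ''}
Step 1: w='' (idx 0), next='a' -> output (0, 'a'), add 'a' as idx 1
Step 2: w='a' (idx 1), next='a' -> output (1, 'a'), add 'aa' as idx 2
Step 3: w='' (idx 0), next='b' -> output (0, 'b'), add 'b' as idx 3
Step 4: w='aa' (idx 2), next='b' -> output (2, 'b'), add 'aab' as idx 4
Step 5: w='b' (idx 3), next='a' -> output (3, 'a'), add 'ba' as idx 5
Step 6: w='ba' (idx 5), next='a' -> output (5, 'a'), add 'baa' as idx 6
Step 7: w='aa' (idx 2), end of input -> output (2, '')


Encoded: [(0, 'a'), (1, 'a'), (0, 'b'), (2, 'b'), (3, 'a'), (5, 'a'), (2, '')]


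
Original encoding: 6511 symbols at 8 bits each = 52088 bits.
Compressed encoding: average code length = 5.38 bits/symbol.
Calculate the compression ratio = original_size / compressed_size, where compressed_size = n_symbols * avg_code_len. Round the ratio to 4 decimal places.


original_size = n_symbols * orig_bits = 6511 * 8 = 52088 bits
compressed_size = n_symbols * avg_code_len = 6511 * 5.38 = 35029.18 bits
ratio = original_size / compressed_size = 52088 / 35029.18 = 1.487

Compression ratio = 1.487


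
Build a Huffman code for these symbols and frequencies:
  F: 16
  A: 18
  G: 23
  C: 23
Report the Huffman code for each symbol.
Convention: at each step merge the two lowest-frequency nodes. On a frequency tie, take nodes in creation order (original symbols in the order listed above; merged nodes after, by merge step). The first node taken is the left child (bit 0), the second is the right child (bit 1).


Huffman tree construction:
Step 1: Merge F(16) + A(18) = 34
Step 2: Merge G(23) + C(23) = 46
Step 3: Merge (F+A)(34) + (G+C)(46) = 80
Read each symbol's code off the tree from the root (left child = 0, right child = 1).

Codes:
  F: 00 (length 2)
  A: 01 (length 2)
  G: 10 (length 2)
  C: 11 (length 2)
Average code length: 160/80 = 2.0000 bits/symbol


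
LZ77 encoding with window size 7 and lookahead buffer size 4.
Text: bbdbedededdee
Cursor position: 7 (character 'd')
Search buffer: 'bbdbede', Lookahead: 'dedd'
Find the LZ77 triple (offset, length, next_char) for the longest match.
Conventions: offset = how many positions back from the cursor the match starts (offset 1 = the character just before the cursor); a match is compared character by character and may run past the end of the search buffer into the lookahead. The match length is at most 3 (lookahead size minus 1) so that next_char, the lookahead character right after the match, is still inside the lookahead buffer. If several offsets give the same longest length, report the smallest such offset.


Try each offset into the search buffer:
  offset=1 (pos 6, char 'e'): match length 0
  offset=2 (pos 5, char 'd'): match length 3
  offset=3 (pos 4, char 'e'): match length 0
  offset=4 (pos 3, char 'b'): match length 0
  offset=5 (pos 2, char 'd'): match length 1
  offset=6 (pos 1, char 'b'): match length 0
  offset=7 (pos 0, char 'b'): match length 0
Longest match has length 3 at offset 2.
next_char = character at position 7 + 3 = 10 -> 'd'

Best match: offset=2, length=3 (matching 'ded' starting at position 5)
LZ77 triple: (2, 3, 'd')


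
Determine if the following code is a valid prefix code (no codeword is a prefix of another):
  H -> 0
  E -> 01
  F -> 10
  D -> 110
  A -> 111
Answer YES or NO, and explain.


Checking each pair (does one codeword prefix another?):
  H='0' vs E='01': prefix -- VIOLATION

NO -- this is NOT a valid prefix code. H (0) is a prefix of E (01).


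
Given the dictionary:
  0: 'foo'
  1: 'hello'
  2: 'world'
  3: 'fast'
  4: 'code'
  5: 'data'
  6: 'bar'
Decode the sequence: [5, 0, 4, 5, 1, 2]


Look up each index in the dictionary:
  5 -> 'data'
  0 -> 'foo'
  4 -> 'code'
  5 -> 'data'
  1 -> 'hello'
  2 -> 'world'

Decoded: "data foo code data hello world"


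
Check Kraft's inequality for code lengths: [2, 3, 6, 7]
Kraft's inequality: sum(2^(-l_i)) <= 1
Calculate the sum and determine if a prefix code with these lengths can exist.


Sum = 2^(-2) + 2^(-3) + 2^(-6) + 2^(-7)
    = 0.25 + 0.125 + 0.015625 + 0.0078125
    = 51/128 = 0.3984375
Since 0.3984375 <= 1, Kraft's inequality IS satisfied.
A prefix code with these lengths CAN exist.

Kraft sum = 0.3984375. Satisfied.


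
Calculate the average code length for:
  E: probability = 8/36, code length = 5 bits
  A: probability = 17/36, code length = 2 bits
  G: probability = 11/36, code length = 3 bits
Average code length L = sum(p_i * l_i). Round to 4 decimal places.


Weighted contributions p_i * l_i:
  E: (8/36) * 5 = 40/36
  A: (17/36) * 2 = 34/36
  G: (11/36) * 3 = 33/36
Sum = (40 + 34 + 33)/36 = 107/36

L = 107/36 = 2.9722 bits/symbol


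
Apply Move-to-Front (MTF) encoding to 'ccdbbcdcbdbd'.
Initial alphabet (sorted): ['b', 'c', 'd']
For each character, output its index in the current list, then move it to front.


MTF encoding:
'c': index 1 in ['b', 'c', 'd'] -> ['c', 'b', 'd']
'c': index 0 in ['c', 'b', 'd'] -> ['c', 'b', 'd']
'd': index 2 in ['c', 'b', 'd'] -> ['d', 'c', 'b']
'b': index 2 in ['d', 'c', 'b'] -> ['b', 'd', 'c']
'b': index 0 in ['b', 'd', 'c'] -> ['b', 'd', 'c']
'c': index 2 in ['b', 'd', 'c'] -> ['c', 'b', 'd']
'd': index 2 in ['c', 'b', 'd'] -> ['d', 'c', 'b']
'c': index 1 in ['d', 'c', 'b'] -> ['c', 'd', 'b']
'b': index 2 in ['c', 'd', 'b'] -> ['b', 'c', 'd']
'd': index 2 in ['b', 'c', 'd'] -> ['d', 'b', 'c']
'b': index 1 in ['d', 'b', 'c'] -> ['b', 'd', 'c']
'd': index 1 in ['b', 'd', 'c'] -> ['d', 'b', 'c']


Output: [1, 0, 2, 2, 0, 2, 2, 1, 2, 2, 1, 1]
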